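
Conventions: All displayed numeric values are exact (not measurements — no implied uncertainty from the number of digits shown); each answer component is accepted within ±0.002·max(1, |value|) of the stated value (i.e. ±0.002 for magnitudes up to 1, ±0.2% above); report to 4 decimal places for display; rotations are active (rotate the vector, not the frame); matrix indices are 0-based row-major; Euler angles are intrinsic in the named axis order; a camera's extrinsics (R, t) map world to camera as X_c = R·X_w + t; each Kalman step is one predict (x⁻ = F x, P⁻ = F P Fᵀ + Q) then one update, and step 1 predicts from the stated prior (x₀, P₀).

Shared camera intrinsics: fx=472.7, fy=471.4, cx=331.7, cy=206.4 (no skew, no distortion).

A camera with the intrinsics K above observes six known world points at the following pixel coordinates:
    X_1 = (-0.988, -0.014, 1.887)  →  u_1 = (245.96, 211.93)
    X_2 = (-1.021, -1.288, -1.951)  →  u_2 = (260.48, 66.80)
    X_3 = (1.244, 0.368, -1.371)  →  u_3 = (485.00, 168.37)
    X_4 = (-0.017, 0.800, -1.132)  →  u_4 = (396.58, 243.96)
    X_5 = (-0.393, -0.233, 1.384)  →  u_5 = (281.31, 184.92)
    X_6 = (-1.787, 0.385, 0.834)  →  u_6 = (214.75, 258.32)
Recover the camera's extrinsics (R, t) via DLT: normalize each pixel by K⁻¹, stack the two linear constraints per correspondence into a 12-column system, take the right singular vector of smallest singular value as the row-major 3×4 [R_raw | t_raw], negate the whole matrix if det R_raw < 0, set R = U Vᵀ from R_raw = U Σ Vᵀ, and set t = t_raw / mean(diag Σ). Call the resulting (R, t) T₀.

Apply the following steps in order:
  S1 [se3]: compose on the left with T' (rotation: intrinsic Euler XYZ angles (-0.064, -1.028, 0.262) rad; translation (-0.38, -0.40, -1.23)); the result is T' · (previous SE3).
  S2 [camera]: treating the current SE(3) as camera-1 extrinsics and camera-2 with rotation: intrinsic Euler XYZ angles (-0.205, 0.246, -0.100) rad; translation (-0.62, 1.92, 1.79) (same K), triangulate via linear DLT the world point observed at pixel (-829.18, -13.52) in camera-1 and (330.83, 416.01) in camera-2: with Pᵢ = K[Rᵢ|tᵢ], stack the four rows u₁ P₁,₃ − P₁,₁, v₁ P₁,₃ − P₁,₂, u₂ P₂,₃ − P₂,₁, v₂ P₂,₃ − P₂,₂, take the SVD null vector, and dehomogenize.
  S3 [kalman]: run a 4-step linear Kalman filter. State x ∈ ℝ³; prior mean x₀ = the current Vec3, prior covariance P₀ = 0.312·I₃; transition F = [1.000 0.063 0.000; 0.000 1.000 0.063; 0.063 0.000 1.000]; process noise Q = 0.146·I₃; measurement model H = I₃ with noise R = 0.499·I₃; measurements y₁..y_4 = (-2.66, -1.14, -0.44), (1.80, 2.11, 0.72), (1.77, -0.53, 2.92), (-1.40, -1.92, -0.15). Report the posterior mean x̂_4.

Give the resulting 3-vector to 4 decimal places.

source (pnp_recover): camera pose = R=[0.8774 0.3464 -0.3320; -0.3584 0.9332 0.0265; 0.3190 0.0957 0.9429], t=(0.0899, -0.3000, 6.2995)
after S1 (compose_se3): R=[0.2125 -0.0340 -0.9766; -0.0566 0.9973 -0.0470; 0.9755 0.0653 0.2100], t=(-5.6890, -0.4488, 2.1749)
after S2 (triangulate): (0.3941, -0.7661, 1.2655)
after S3 (kf_track): (-0.1231, -0.7371, 0.8350)

result = (-0.1231, -0.7371, 0.8350)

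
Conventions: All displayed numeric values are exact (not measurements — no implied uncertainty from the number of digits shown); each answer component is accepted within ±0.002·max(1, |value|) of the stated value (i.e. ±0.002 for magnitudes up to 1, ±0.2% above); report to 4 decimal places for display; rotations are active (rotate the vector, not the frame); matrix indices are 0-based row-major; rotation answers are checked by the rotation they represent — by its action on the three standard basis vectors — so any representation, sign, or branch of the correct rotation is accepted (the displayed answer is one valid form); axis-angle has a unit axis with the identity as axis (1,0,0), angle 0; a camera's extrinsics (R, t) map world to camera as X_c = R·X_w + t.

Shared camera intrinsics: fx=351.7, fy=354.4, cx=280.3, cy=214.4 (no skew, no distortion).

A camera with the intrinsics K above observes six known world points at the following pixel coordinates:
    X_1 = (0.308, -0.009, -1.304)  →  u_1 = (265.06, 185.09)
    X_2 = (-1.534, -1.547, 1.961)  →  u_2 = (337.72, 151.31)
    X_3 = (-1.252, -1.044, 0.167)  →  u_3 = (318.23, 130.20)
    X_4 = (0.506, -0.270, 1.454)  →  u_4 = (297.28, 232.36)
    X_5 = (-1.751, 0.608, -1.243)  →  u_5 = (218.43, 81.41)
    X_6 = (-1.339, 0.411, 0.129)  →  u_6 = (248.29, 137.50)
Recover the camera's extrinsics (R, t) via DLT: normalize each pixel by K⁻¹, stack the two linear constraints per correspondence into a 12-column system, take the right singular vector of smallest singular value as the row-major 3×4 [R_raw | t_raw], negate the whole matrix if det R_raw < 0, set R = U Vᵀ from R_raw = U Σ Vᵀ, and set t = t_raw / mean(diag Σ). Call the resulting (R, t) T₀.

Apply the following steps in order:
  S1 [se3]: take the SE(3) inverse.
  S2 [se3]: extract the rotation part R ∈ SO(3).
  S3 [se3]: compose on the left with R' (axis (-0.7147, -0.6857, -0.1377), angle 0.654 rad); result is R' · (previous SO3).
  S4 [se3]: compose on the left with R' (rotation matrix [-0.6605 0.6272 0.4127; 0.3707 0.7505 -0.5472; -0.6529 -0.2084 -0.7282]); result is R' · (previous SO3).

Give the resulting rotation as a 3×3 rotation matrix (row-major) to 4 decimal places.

source (pnp_recover): camera pose = R=[0.1194 -0.9849 0.1256; 0.9546 0.1487 0.2580; -0.2728 0.0891 0.9580], t=(-0.1199, -0.4099, 6.8185)
after S1 (invert_se3): R=[0.1194 0.9546 -0.2728; -0.9849 0.1487 0.0891; 0.1256 0.2580 0.9580], t=(2.2655, -0.6644, -6.4110)
after S2 (rot_of_se3): [0.1194 0.9546 -0.2728; -0.9849 0.1487 0.0891; 0.1256 0.2580 0.9580]
after S3 (compose_so3): [-0.1245 0.7834 -0.6089; -0.8181 0.2662 0.5098; 0.5614 0.5617 0.6077]
after S4 (compose_so3): [-0.1991 -0.1187 0.9728; -0.9673 0.1829 -0.1757; -0.1570 -0.9760 -0.1512]

rotation (matrix) = ((-0.1991, -0.1187, 0.9728), (-0.9673, 0.1829, -0.1757), (-0.1570, -0.9760, -0.1512))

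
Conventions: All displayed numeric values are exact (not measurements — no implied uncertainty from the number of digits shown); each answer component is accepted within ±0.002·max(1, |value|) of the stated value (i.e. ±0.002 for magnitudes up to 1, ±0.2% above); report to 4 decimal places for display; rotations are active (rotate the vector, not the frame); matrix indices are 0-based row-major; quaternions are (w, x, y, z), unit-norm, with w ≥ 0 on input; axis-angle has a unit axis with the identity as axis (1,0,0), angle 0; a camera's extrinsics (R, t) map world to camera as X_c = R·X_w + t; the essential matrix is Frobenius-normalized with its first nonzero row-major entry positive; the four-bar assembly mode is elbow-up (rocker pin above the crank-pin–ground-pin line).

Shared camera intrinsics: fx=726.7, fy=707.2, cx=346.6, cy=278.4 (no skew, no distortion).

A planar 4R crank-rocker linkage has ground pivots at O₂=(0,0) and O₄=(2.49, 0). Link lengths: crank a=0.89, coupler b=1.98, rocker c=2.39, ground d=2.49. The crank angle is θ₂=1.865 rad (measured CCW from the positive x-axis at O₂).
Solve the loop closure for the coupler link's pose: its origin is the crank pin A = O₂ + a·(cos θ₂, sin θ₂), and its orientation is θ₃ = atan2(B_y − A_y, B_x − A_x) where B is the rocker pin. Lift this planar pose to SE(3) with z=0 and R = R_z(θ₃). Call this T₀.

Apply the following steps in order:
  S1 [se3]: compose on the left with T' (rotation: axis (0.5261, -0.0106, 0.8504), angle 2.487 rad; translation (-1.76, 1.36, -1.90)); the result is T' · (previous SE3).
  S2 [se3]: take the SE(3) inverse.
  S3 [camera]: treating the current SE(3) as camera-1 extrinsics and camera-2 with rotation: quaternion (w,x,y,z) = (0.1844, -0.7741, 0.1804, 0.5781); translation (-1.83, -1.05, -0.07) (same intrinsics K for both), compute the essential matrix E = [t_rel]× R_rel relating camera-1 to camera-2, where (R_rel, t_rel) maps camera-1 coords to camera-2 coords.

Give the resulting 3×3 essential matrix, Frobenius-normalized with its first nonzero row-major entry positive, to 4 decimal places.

source (fourbar_fk): coupler pose = R=[0.7871 -0.6168 0.0000; 0.6168 0.7871 0.0000; 0.0000 0.0000 1.0000], t=(-0.2581, 0.8518, 0.0000)
after S1 (compose_se3): R=[-0.5593 -0.2322 0.7958; -0.0896 -0.9374 -0.3364; 0.8241 -0.2594 0.5035], t=(-2.1328, 0.5534, -1.8497)
after S2 (invert_se3): R=[-0.5593 -0.0896 0.8241; -0.2322 -0.9374 -0.2594; 0.7958 -0.3364 0.5035], t=(0.3812, -0.4562, 2.8148)
after S3 (essential): [0.4042 0.5074 -0.1651; 0.3078 -0.3813 0.2178; 0.4819 -0.1239 0.1293]

matrix = [0.4042 0.5074 -0.1651; 0.3078 -0.3813 0.2178; 0.4819 -0.1239 0.1293]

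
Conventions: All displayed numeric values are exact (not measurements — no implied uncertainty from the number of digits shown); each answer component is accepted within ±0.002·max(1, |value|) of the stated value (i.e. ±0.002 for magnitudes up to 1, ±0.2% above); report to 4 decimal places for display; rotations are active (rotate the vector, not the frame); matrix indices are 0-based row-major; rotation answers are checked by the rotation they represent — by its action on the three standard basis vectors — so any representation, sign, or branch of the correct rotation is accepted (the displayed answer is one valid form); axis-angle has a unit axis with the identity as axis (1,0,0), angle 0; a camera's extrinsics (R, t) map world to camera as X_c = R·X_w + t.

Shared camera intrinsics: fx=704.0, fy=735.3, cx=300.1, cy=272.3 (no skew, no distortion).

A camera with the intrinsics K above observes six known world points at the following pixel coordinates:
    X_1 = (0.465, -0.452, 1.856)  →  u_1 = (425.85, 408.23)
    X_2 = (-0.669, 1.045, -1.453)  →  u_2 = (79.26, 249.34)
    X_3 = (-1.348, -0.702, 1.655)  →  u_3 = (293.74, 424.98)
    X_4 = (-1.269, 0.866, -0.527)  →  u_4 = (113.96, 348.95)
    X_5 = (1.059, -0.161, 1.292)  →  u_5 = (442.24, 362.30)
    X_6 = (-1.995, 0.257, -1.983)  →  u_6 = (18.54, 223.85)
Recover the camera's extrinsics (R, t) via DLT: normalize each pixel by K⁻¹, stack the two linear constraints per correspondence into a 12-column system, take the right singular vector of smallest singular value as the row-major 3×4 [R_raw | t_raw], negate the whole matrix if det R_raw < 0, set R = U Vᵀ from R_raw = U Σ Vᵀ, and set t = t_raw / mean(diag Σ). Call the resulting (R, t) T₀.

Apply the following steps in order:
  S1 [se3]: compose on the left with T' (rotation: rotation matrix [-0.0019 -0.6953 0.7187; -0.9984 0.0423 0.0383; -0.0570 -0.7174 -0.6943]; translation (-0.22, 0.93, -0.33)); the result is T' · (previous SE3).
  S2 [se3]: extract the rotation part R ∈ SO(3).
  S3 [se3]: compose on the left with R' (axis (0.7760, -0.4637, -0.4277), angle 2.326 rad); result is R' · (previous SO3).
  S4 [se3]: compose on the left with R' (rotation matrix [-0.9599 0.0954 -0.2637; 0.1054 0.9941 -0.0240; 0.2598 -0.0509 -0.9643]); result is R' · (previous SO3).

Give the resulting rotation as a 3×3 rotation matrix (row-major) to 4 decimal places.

source (pnp_recover): camera pose = R=[0.7556 -0.3515 0.5527; -0.3754 0.4592 0.8051; -0.5368 -0.8158 0.2150], t=(-0.2200, 0.2500, 6.8492)
after S1 (compose_se3): R=[-0.1262 -0.9049 -0.4064; -0.7908 0.3391 -0.5096; 0.5989 0.2570 -0.7584], t=(4.5290, 1.4224, -5.2521)
after S2 (rot_of_se3): [-0.1262 -0.9049 -0.4064; -0.7908 0.3391 -0.5096; 0.5989 0.2570 -0.7584]
after S3 (compose_so3): [-0.3454 -0.6286 0.6968; 0.2333 0.6617 0.7126; -0.9090 0.4087 -0.0819]
after S4 (compose_so3): [0.5935 0.5588 -0.5792; 0.2173 0.5817 0.7838; 0.7749 -0.5911 0.2238]

rotation (matrix) = ((0.5935, 0.5588, -0.5792), (0.2173, 0.5817, 0.7838), (0.7749, -0.5911, 0.2238))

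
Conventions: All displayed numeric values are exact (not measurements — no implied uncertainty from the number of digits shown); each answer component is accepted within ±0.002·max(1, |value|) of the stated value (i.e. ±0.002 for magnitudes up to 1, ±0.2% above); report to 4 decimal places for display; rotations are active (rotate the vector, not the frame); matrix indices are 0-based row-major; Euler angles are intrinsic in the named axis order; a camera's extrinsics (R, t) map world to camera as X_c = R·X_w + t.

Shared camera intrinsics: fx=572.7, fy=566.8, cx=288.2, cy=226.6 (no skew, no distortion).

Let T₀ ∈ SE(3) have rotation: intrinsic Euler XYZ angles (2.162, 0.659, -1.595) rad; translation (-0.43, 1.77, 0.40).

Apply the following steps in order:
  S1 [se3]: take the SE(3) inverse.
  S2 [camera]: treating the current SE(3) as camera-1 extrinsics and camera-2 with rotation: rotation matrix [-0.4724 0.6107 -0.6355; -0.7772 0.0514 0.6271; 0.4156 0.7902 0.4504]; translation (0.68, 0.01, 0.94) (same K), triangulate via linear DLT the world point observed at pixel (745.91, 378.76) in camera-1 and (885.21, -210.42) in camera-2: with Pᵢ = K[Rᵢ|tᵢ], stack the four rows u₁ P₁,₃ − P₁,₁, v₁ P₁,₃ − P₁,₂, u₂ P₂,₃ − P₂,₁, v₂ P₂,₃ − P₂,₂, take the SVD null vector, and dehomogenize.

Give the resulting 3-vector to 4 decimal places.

after S1 (invert_se3): R=[-0.0191 0.5449 -0.8383; 0.7904 0.5217 0.3211; 0.6123 -0.6564 -0.4407], t=(-0.6374, -0.7121, 1.6014)
after S2 (triangulate): (0.9879, 1.6283, -1.3950)

result = (0.9879, 1.6283, -1.3950)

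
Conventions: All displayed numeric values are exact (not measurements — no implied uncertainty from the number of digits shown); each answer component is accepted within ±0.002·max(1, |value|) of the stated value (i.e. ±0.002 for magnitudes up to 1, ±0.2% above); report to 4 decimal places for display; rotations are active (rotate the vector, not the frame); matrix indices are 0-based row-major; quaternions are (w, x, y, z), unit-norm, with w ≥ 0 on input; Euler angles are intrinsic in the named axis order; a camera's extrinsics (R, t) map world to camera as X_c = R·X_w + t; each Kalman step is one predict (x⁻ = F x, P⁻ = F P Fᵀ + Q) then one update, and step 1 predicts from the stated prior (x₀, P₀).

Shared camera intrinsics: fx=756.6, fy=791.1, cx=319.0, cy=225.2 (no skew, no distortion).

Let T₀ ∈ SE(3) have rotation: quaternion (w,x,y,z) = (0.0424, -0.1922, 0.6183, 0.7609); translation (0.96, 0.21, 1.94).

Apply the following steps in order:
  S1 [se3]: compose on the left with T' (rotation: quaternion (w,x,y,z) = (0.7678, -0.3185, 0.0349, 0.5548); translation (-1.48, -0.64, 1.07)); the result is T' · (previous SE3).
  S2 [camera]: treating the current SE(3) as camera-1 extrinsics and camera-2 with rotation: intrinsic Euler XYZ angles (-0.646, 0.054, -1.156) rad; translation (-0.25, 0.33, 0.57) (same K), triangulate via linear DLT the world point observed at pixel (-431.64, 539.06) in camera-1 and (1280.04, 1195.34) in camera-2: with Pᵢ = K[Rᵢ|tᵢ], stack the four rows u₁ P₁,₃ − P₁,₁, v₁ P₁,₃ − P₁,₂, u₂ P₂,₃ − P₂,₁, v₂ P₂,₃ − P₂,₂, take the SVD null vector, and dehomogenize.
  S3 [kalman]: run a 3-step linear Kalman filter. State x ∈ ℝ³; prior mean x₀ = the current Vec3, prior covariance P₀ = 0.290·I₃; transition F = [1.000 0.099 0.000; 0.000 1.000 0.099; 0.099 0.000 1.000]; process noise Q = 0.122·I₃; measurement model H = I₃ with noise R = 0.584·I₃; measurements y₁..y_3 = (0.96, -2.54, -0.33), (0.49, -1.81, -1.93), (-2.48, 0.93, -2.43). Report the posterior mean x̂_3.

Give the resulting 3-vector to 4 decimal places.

result = (-0.7154, -0.1908, -1.1332)

after S1 (compose_se3): R=[-0.0976 -0.1900 -0.9769; -0.9789 0.1952 0.0598; 0.1794 0.9622 -0.2050], t=(-1.8786, 1.2186, 2.1264)
after S2 (triangulate): (0.2137, 1.8962, 1.4386)
after S3 (kf_track): (-0.7154, -0.1908, -1.1332)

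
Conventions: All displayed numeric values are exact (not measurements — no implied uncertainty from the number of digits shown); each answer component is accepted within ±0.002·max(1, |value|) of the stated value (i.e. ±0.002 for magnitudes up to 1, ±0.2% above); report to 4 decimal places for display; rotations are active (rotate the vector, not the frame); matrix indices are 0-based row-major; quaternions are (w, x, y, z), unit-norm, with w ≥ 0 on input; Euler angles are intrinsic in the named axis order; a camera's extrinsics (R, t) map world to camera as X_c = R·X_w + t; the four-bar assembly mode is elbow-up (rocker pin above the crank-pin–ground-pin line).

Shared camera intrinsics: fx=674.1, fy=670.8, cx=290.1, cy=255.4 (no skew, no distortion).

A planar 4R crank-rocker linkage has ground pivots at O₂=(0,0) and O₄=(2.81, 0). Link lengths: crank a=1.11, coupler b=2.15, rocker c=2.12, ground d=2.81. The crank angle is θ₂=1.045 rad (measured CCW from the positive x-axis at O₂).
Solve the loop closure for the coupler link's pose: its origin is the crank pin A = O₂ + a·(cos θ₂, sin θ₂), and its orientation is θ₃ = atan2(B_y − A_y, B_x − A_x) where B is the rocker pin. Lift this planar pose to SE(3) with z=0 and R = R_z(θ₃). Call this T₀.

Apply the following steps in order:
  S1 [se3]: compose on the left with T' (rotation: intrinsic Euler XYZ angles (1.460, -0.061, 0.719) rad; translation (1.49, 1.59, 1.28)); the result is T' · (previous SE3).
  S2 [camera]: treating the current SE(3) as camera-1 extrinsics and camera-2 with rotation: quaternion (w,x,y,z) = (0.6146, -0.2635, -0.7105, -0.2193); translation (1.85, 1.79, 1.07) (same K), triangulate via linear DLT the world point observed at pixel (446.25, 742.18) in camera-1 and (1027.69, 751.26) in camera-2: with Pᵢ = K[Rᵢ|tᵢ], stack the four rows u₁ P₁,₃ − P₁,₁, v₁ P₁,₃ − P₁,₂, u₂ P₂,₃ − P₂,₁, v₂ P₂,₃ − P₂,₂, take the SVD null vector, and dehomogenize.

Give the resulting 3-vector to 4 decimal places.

result = (1.5716, 0.9213, -0.9772)

source (fourbar_fk): coupler pose = R=[0.8540 -0.5203 0.0000; 0.5203 0.8540 0.0000; 0.0000 0.0000 1.0000], t=(0.5571, 0.9601, 0.0000)
after S1 (compose_se3): R=[0.2994 -0.9522 -0.0610; 0.0873 0.0910 -0.9920; 0.9501 0.2917 0.1104], t=(1.2773, 1.7234, 2.3612)
after S2 (triangulate): (1.5716, 0.9213, -0.9772)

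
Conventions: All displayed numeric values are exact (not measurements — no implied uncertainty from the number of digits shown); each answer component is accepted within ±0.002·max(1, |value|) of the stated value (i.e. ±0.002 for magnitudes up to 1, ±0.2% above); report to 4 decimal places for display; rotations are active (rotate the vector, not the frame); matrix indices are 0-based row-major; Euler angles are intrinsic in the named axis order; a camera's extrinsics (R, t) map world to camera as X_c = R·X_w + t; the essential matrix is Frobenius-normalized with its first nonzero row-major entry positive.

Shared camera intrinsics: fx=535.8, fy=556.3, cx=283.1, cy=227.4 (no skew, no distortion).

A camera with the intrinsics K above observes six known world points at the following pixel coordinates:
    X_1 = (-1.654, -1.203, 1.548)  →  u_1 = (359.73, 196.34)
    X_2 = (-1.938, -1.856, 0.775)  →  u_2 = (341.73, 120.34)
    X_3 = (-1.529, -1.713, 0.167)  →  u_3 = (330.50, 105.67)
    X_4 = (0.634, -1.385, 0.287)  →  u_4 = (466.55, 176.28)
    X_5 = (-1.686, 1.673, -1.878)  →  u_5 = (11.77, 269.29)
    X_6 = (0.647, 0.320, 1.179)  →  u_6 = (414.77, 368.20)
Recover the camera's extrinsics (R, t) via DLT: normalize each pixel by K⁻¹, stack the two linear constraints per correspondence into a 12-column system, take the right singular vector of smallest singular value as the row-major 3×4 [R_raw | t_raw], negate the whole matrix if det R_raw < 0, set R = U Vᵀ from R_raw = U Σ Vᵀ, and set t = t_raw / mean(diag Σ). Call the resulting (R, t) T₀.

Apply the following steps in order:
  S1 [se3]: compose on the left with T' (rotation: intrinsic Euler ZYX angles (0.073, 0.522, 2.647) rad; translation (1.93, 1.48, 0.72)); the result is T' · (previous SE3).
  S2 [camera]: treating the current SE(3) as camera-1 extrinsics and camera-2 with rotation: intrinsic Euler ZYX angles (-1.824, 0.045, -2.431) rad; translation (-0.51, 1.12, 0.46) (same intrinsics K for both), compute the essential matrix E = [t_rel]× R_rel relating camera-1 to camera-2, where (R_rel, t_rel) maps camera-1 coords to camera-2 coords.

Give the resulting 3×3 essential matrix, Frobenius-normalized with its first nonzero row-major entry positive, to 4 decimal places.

source (pnp_recover): camera pose = R=[0.5716 -0.5464 0.6121; 0.3034 0.8339 0.4611; -0.7624 -0.0778 0.6425], t=(0.4201, 0.3700, 5.2010)
after S1 (compose_se3): R=[0.8925 -0.1907 0.4087; 0.1603 -0.7128 -0.6828; 0.4215 0.6749 -0.6057], t=(0.3079, -1.4406, -3.3053)
after S2 (essential): [0.2892 0.1516 0.0582; -0.0839 0.6215 -0.3160; 0.5837 0.1350 0.1944]

matrix = [0.2892 0.1516 0.0582; -0.0839 0.6215 -0.3160; 0.5837 0.1350 0.1944]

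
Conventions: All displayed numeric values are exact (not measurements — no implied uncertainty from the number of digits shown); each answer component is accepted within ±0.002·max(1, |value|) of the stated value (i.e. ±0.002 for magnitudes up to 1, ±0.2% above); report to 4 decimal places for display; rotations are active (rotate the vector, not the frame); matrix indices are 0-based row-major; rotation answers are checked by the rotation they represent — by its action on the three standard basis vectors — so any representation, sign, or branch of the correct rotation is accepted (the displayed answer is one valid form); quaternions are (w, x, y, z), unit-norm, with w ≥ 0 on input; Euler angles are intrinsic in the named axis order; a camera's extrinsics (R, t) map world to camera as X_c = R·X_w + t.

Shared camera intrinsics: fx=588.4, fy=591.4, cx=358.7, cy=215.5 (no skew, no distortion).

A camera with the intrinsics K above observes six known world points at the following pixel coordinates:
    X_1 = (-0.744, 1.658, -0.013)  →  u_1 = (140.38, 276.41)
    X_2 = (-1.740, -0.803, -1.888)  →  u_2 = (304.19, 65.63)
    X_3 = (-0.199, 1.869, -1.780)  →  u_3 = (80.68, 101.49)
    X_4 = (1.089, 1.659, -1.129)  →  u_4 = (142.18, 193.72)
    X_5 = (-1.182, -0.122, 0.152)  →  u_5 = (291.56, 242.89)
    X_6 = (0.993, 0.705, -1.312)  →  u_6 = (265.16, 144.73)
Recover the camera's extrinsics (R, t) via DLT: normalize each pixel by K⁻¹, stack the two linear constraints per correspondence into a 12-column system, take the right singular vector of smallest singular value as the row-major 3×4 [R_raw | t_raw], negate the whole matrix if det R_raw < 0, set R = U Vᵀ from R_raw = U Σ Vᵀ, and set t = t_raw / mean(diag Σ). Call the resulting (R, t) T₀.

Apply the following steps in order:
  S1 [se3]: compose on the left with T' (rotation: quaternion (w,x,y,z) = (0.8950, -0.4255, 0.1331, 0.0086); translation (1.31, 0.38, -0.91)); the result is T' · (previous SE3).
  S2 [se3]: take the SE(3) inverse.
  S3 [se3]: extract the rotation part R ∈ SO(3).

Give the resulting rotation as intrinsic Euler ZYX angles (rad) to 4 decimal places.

source (pnp_recover): camera pose = R=[0.4535 -0.8846 0.1089; 0.1708 0.2062 0.9635; -0.8747 -0.4183 0.2446], t=(-0.4001, 0.4100, 5.9905)
after S1 (compose_se3): R=[0.2133 -0.9763 0.0375; -0.6038 -0.1016 0.7906; -0.7681 -0.1913 -0.6111], t=(2.2550, 5.2575, 2.4856)
after S2 (invert_se3): R=[0.2133 -0.6038 -0.7681; -0.9763 -0.1016 -0.1913; 0.0375 0.7906 -0.6111], t=(4.6025, 3.2110, -2.7224)
after S3 (rot_of_se3): [0.2133 -0.6038 -0.7681; -0.9763 -0.1016 -0.1913; 0.0375 0.7906 -0.6111]

rotation (euler_zyx) = (-1.3556, -0.0375, 2.2288)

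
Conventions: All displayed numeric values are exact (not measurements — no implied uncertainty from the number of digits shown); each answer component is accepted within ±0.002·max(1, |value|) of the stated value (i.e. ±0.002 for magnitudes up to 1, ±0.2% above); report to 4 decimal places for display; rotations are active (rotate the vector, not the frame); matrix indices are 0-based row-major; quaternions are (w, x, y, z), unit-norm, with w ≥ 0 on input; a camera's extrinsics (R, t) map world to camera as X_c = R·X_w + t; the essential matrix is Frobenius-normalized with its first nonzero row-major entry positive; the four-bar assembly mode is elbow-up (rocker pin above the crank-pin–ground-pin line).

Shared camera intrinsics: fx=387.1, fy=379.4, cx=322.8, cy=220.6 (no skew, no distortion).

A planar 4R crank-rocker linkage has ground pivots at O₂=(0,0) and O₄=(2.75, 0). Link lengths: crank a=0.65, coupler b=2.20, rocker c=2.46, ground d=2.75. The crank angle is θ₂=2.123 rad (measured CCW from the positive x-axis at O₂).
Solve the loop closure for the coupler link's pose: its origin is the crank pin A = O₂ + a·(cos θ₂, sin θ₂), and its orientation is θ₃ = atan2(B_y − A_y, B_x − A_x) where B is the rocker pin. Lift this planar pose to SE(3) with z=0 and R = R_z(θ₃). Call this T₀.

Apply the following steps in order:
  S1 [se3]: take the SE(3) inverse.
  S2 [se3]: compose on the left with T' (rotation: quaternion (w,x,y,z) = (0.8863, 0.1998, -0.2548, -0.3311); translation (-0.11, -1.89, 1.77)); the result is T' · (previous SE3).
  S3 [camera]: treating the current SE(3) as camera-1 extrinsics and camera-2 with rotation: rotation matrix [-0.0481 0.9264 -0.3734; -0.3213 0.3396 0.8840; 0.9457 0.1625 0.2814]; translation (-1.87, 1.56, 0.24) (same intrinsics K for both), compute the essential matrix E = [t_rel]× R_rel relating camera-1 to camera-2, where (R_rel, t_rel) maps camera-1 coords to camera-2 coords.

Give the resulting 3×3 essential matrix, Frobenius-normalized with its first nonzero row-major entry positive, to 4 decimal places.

source (fourbar_fk): coupler pose = R=[0.7536 -0.6573 0.0000; 0.6573 0.7536 0.0000; 0.0000 0.0000 1.0000], t=(-0.3410, 0.5534, 0.0000)
after S1 (invert_se3): R=[0.7536 0.6573 0.0000; -0.6573 0.7536 0.0000; 0.0000 0.0000 1.0000], t=(-0.1068, -0.6412, 0.0000)
after S2 (compose_se3): R=[0.1717 0.7934 -0.5840; -0.9798 0.0755 -0.1854; -0.1030 0.6040 0.7903], t=(-0.4905, -2.2658, 1.4006)
after S3 (essential): [0.1612 0.0254 -0.5830; 0.5114 0.4631 0.0775; 0.0164 0.0895 0.3784]

matrix = [0.1612 0.0254 -0.5830; 0.5114 0.4631 0.0775; 0.0164 0.0895 0.3784]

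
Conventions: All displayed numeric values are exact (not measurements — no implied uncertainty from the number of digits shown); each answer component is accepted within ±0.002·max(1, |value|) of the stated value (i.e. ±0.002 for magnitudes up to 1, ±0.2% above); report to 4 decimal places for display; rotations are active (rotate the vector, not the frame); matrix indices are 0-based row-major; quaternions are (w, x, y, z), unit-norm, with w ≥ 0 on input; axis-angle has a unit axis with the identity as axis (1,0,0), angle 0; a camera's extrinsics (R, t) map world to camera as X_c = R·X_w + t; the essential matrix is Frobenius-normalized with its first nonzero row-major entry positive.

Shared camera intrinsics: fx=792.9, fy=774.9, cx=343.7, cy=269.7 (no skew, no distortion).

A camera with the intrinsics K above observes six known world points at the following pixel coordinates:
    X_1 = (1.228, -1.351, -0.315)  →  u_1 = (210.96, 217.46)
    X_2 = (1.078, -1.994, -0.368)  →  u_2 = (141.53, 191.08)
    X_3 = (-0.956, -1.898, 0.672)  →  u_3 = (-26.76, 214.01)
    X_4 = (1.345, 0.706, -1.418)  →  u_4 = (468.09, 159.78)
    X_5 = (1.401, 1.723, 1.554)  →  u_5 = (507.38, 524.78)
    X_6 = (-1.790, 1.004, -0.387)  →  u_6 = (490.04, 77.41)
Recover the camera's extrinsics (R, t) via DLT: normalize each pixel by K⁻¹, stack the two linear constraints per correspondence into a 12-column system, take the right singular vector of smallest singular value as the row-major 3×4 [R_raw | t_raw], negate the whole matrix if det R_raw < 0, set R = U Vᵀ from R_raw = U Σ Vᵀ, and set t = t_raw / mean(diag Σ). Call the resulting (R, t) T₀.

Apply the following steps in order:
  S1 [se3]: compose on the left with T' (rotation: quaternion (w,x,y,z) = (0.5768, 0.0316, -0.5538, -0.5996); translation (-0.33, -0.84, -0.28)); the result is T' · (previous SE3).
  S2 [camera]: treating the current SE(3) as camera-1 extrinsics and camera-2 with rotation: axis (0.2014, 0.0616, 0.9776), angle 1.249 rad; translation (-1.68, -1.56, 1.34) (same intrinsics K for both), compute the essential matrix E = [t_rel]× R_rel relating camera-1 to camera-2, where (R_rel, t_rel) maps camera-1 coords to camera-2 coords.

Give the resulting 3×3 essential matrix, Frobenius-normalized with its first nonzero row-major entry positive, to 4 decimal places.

matrix = [0.2532 0.1643 0.5473; -0.2753 -0.3468 -0.0965; -0.2120 -0.4322 0.4151]

source (pnp_recover): camera pose = R=[0.1315 0.9522 -0.2758; 0.3033 0.2262 0.9257; 0.9438 -0.2054 -0.2591], t=(-0.1401, -0.2499, 5.5198)
after S1 (compose_se3): R=[-0.4833 -0.0291 0.8750; 0.5814 -0.7579 0.2960; 0.6545 0.6518 0.3832], t=(-4.1834, 2.6569, 1.5834)
after S2 (essential): [0.2532 0.1643 0.5473; -0.2753 -0.3468 -0.0965; -0.2120 -0.4322 0.4151]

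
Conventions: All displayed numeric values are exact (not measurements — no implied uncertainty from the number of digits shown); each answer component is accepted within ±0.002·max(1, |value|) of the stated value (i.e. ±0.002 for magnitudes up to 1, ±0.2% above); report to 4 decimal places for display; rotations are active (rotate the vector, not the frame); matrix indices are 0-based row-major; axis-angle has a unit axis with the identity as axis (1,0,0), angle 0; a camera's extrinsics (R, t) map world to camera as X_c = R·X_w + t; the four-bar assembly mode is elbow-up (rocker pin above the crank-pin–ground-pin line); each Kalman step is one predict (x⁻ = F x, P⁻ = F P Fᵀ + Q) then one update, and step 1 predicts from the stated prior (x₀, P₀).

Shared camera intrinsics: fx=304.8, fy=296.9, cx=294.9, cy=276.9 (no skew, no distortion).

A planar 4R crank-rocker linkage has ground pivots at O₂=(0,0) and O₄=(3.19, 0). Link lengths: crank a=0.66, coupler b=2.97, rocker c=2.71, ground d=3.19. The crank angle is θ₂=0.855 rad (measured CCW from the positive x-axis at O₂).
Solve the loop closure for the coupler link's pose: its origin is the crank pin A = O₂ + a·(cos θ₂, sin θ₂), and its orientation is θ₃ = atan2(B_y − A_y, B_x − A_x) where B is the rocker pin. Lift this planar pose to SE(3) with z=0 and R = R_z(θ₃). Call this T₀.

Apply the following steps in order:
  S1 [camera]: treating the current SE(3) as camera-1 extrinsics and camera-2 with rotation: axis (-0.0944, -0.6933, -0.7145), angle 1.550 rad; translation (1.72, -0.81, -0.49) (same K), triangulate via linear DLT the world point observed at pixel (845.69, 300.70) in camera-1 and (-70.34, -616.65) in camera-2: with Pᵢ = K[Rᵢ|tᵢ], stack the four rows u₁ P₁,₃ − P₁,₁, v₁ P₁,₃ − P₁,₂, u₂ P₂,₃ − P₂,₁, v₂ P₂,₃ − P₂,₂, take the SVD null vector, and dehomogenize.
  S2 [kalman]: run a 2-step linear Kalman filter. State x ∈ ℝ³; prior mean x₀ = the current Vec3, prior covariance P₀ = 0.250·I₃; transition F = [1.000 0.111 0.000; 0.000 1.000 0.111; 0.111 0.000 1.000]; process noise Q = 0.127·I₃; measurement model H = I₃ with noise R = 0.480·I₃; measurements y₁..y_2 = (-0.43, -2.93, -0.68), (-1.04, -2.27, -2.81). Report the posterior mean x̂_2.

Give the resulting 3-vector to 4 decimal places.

source (fourbar_fk): coupler pose = R=[0.6987 -0.7154 0.0000; 0.7154 0.6987 0.0000; 0.0000 0.0000 1.0000], t=(0.4331, 0.4980, 0.0000)
after S1 (triangulate): (1.3578, -1.9278, 1.5279)
after S2 (kf_track): (-0.4338, -2.3783, -0.8213)

result = (-0.4338, -2.3783, -0.8213)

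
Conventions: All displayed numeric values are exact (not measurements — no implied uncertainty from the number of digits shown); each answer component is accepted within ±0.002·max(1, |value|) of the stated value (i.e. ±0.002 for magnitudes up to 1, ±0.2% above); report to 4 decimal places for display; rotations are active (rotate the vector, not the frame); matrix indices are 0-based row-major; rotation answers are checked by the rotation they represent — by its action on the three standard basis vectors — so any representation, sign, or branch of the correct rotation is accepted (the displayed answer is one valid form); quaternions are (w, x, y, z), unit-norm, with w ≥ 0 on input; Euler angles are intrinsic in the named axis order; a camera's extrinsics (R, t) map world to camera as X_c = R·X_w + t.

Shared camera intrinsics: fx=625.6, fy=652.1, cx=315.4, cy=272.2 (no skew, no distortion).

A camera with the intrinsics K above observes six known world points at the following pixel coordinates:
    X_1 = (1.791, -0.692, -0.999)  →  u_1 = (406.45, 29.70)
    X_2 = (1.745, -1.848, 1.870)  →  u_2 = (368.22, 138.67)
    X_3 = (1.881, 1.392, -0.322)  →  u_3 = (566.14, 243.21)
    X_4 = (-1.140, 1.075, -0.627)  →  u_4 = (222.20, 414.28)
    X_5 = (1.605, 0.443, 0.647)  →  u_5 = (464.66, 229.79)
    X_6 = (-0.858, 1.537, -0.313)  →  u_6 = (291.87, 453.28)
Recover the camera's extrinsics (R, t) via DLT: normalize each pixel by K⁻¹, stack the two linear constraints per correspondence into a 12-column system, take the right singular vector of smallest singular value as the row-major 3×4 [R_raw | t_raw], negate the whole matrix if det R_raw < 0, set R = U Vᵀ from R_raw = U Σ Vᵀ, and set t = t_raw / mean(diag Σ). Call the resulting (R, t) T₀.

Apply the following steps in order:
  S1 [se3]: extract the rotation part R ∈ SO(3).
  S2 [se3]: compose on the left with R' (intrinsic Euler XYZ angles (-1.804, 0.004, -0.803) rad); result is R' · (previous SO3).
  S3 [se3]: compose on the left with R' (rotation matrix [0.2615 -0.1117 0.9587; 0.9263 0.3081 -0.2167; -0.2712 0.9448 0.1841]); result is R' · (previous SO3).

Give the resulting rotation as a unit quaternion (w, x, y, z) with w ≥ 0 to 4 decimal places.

source (pnp_recover): camera pose = R=[0.8407 0.5058 0.1934; -0.5391 0.7485 0.3861; 0.0505 -0.4289 0.9019], t=(-0.1800, -0.1300, 5.8900)
after S1 (rot_of_se3): [0.8407 0.5058 0.1934; -0.5391 0.7485 0.3861; 0.0505 -0.4289 0.9019]
after S2 (compose_so3): [0.1962 0.8881 0.4158; 0.2747 -0.4568 0.8461; 0.9413 -0.0518 -0.3336]
after S3 (compose_so3): [0.9231 0.2336 -0.3056; 0.0624 0.6931 0.7181; 0.3796 -0.6819 0.6252]

rotation (quat) = (0.9002, -0.3888, -0.1903, -0.0475)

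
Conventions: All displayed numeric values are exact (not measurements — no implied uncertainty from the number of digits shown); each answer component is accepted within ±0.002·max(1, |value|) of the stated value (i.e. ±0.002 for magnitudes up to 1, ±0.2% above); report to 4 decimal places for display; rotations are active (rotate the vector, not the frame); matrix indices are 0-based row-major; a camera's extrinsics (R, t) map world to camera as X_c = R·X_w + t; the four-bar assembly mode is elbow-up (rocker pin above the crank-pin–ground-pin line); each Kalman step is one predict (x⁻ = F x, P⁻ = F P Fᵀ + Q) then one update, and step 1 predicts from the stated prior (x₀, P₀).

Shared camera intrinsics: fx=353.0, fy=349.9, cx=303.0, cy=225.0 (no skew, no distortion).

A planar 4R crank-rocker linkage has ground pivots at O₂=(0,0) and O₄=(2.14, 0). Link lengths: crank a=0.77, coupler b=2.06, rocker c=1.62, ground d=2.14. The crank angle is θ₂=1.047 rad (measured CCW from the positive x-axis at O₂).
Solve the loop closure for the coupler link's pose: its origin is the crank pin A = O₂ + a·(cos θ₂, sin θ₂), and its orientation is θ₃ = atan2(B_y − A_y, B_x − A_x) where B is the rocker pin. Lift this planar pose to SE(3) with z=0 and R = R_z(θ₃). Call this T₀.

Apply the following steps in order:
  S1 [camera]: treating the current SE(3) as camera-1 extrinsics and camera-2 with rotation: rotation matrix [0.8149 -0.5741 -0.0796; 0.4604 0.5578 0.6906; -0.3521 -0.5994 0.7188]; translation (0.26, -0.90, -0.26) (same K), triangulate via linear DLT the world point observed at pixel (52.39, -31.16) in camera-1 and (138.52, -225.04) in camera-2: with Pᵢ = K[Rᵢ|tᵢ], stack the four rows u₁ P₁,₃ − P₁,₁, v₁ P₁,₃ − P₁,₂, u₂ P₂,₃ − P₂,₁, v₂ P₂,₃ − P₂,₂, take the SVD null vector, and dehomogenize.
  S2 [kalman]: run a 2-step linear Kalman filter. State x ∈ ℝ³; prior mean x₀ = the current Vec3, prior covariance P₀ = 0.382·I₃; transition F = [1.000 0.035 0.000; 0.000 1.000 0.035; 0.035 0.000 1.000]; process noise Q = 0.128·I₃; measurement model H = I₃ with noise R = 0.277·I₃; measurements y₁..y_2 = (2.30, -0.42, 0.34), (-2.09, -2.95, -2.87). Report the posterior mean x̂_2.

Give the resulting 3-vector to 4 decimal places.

result = (-0.6619, -1.8071, -1.3070)

source (fourbar_fk): coupler pose = R=[0.8869 -0.4620 0.0000; 0.4620 0.8869 0.0000; 0.0000 0.0000 1.0000], t=(0.3851, 0.6668, 0.0000)
after S1 (triangulate): (-1.3142, -0.6341, 0.6867)
after S2 (kf_track): (-0.6619, -1.8071, -1.3070)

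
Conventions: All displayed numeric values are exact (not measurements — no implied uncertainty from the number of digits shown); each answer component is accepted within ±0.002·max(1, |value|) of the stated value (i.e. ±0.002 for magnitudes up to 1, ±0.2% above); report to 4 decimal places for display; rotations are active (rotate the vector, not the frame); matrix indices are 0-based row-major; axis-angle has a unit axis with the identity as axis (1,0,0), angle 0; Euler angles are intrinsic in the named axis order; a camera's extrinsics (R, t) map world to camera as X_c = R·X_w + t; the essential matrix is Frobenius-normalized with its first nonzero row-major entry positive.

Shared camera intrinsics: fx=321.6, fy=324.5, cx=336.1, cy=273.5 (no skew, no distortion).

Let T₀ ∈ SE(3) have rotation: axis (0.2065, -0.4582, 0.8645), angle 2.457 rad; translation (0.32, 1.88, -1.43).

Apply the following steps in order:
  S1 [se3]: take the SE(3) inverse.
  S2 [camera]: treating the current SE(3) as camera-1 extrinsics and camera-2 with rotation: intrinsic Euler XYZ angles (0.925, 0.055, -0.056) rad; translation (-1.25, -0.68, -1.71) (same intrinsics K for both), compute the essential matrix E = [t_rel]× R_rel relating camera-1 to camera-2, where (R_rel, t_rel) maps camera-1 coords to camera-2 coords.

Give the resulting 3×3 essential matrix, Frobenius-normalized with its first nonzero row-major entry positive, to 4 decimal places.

matrix = [0.2851 -0.2462 -0.5184; 0.4485 0.0964 -0.1036; 0.4176 0.3429 0.2761]

after S1 (invert_se3): R=[-0.6990 0.3788 0.6066; -0.7146 -0.4020 -0.5724; 0.0270 -0.8336 0.5517], t=(0.3789, 0.1660, 2.3475)
after S2 (essential): [0.2851 -0.2462 -0.5184; 0.4485 0.0964 -0.1036; 0.4176 0.3429 0.2761]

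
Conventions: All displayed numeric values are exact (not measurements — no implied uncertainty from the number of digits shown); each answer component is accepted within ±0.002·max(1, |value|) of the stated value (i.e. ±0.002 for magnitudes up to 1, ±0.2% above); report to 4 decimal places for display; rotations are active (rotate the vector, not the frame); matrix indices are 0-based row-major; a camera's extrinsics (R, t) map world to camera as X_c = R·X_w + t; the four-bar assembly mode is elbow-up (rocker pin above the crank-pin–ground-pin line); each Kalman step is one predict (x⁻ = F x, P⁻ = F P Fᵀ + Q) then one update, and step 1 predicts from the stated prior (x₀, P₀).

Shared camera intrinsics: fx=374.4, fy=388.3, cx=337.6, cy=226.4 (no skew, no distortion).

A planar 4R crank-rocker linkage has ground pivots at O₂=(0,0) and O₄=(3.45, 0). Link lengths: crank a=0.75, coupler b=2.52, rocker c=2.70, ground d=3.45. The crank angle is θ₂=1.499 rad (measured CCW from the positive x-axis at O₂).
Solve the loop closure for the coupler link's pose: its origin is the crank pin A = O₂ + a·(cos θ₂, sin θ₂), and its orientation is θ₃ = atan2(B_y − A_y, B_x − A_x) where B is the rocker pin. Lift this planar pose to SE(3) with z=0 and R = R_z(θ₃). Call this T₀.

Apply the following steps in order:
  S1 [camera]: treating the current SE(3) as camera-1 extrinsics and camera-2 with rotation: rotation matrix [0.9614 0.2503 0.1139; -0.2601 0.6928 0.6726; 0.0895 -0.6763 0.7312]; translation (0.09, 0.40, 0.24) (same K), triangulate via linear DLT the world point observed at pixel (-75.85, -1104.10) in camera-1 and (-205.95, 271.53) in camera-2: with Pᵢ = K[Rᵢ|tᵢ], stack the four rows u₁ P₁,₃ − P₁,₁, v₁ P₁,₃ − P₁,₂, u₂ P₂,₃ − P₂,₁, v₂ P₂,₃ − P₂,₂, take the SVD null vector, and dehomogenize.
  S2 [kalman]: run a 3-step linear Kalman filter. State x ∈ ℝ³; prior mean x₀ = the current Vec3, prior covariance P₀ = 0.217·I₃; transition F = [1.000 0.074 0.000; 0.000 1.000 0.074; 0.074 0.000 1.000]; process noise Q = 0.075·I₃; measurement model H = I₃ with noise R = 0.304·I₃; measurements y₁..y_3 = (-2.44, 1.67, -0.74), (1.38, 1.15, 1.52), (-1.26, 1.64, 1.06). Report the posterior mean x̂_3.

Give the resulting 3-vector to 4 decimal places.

result = (-0.8402, 1.0339, 0.7280)

source (fourbar_fk): coupler pose = R=[0.7874 -0.6164 0.0000; 0.6164 0.7874 0.0000; 0.0000 0.0000 1.0000], t=(0.0538, 0.7481, 0.0000)
after S1 (triangulate): (-1.9654, -1.5450, 0.4903)
after S2 (kf_track): (-0.8402, 1.0339, 0.7280)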